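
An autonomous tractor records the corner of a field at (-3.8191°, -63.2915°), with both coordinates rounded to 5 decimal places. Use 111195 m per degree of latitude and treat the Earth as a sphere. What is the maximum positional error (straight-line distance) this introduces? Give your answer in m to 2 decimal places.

0.79 m

Rounding to 5 decimal places leaves each coordinate within ±5e-06° of the true value.
North–south component: 5e-06° × 111195 = 0.555975 m.
E–W at 3.8191°: 5e-06° × 111195 × cos 3.8191° = 5e-06 × 111195 × 0.9978 ≈ 0.55474 m.
Worst case both components are at the extreme and orthogonal: √(0.555975² + 0.55474²) ≈ 0.785395 m.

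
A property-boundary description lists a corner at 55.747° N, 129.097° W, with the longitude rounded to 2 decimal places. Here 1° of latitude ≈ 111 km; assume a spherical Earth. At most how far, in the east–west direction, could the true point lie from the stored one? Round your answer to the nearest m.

312 m

Rounding to 2 decimal places leaves the longitude within ±0.005° of the true value.
Parallels shrink by cos φ, so at 55.747° a degree of longitude is 111000 × 0.5628 ≈ 62476.2 m.
Maximum E–W displacement: 0.005 × 62476.2 = 312.381 m.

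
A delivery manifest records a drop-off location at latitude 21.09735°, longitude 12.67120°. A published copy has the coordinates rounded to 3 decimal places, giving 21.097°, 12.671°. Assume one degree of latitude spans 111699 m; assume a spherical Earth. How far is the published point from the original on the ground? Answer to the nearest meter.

44 meters

Δlat = 21.09735 − 21.097 = +0.00035°; Δlon = 12.67120 − 12.671 = +0.00020°.
N–S: 0.00035° × 111699 m/° = 39.0946 m.
E–W at 21.097°: 0.00020° × 111699 × cos 21.097° = 0.00020 × 111699 × 0.9330 ≈ 20.8424 m.
Combined displacement = (39.0946² + 20.8424²)^½ ≈ 44.3035 m.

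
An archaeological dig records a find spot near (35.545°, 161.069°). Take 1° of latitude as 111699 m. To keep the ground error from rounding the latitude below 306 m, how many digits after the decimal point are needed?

3 decimal places

One degree of latitude covers 111699 m.
N decimal places → at most half a unit in the last place, 0.5 × 10⁻ᴺ° = 111699/2 × 10⁻ᴺ m.
Need 0.5 × 111699 × 10⁻ᴺ ≤ 306 → 10⁻ᴺ ≤ 5.479e-03, so N ≥ 2.26.
At 2 places the error can reach 558 m, but 3 places keeps it to 55.8 m.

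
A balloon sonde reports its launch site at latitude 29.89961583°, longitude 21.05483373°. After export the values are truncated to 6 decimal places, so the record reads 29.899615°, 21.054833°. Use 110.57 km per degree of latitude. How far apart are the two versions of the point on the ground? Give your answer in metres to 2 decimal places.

Δlat = 29.89961583 − 29.899615 = +0.00000083°; Δlon = 21.05483373 − 21.054833 = +0.00000073°.
North–south shift: 0.00000083 × 110570 = 0.0917731 m.
E–W at 29.8996°: 0.00000073° × 110570 × cos 29.8996° = 0.00000073 × 110570 × 0.8669 ≈ 0.0699728 m.
Hypotenuse of the two orthogonal shifts: √(0.0917731² + 0.0699728²) = 0.115406 m.

0.12 metres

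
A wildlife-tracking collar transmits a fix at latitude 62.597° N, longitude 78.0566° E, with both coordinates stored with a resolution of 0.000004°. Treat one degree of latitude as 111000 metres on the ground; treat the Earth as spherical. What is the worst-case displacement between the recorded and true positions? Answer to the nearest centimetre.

With a 0.000004° grid the true value lies within half a step, ±0.000004°/2 = ±2e-06°, of the stored one.
N–S: 2e-06° × 111000 m/° = 0.222 m.
East–west component at 62.597°: 2e-06° × 111000 × cos 62.597° ≈ 2e-06 × 51087.3 ≈ 0.102175 m.
Worst case both components are at the extreme and orthogonal: √(0.222² + 0.102175²) ≈ 0.244384 m.
That is 0.244384 m = 24.438 cm.

24 centimetres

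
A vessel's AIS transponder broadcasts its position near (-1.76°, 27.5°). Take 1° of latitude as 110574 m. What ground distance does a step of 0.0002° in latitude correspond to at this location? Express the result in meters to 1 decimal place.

Along a meridian 0.0002° is 0.0002 × 110574 = 22.1148 m.

22.1 meters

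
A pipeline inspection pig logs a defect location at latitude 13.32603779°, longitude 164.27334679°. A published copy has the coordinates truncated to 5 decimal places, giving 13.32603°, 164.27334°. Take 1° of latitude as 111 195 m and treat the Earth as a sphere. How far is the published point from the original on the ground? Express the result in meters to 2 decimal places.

1.14 meters

The latitude changed by +0.00000779° and the longitude by +0.00000679°.
North–south shift: 0.00000779 × 111195 = 0.866209 m.
E–W at 13.326°: 0.00000679° × 111195 × cos 13.326° = 0.00000679 × 111195 × 0.9731 ≈ 0.734685 m.
Hypotenuse of the two orthogonal shifts: √(0.866209² + 0.734685²) = 1.13582 m.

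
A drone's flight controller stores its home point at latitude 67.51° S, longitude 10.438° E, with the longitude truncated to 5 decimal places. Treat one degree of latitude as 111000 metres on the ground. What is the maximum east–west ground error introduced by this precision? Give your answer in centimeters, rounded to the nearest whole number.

Truncating at 5 decimal places can drop up to a full unit in the last place, so the longitude may be off by as much as 1e-05°.
One degree of longitude at 67.51° is 111000 × cos 67.51° ≈ 111000 × 0.3825 = 42460 m.
Maximum E–W displacement: 1e-05 × 42460 = 0.4246 m.
That is 0.4246 m = 42.46 cm.

42 centimeters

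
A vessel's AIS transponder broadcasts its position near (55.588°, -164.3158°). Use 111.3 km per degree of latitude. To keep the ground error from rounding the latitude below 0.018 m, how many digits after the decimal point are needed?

One degree of latitude covers 111300 m.
Rounding to N decimal places gives at most 0.5 × 10⁻ᴺ degrees of error, i.e. 0.5 × 10⁻ᴺ × 111300 m.
Need 0.5 × 111300 × 10⁻ᴺ ≤ 0.018 → 10⁻ᴺ ≤ 3.235e-07, so N ≥ 6.49.
So 7 decimal places suffice (0.00556 m); 6 would allow up to 0.0556 m.

7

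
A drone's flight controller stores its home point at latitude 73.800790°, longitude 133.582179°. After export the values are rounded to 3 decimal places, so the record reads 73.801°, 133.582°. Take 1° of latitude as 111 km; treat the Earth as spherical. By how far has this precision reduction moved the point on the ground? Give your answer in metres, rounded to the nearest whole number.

24 metres

Δlat = 73.800790 − 73.801 = -0.000210°; Δlon = 133.582179 − 133.582 = +0.000179°.
North–south shift: -0.000210 × 111000 = -23.31 m.
E–W at 73.801°: 0.000179° × 111000 × cos 73.801° = 0.000179 × 111000 × 0.2790 ≈ 5.54294 m.
Combined displacement = (23.31² + 5.54294²)^½ ≈ 23.96 m.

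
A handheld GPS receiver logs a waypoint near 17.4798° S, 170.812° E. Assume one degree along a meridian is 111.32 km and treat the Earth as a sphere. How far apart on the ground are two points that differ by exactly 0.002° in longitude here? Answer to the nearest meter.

212 meters

One degree of longitude here spans 111320 × cos 17.4798° = 111320 × 0.9538 ≈ 106180 m; 0.002° of that is 212.359 m.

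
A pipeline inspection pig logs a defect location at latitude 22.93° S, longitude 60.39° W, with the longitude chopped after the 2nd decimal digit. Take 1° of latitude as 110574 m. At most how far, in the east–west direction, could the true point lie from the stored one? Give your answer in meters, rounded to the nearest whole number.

1018 meters

Truncating at 2 decimal places can drop up to a full unit in the last place, so the longitude may be off by as much as 0.01°.
Parallels shrink by cos φ, so at 22.93° a degree of longitude is 110574 × 0.9210 ≈ 101837 m.
Maximum E–W displacement: 0.01 × 101837 = 1018.37 m.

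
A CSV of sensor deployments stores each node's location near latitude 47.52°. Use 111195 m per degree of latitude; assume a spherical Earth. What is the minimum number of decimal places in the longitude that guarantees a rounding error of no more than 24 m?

4 decimal places

At 47.52° one degree of longitude covers 111195 × cos 47.52° ≈ 111195 × 0.6753 ≈ 75093.6 m.
Rounding to N decimal places gives at most 0.5 × 10⁻ᴺ degrees of error, i.e. 0.5 × 10⁻ᴺ × 75093.6 m.
Setting 37546.8 × 10⁻ᴺ ≤ 24 gives 10ᴺ ≥ 1564, i.e. N ≥ 3.19.
At 3 places the error can reach 37.5 m, but 4 places keeps it to 3.75 m.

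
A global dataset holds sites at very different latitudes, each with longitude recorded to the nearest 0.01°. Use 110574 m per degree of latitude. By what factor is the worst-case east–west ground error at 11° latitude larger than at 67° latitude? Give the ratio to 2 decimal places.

2.51

Rounding to 2 decimal places leaves the longitude within ±0.005° of the true value.
Error at 11° = 0.005° × 110574 × cos 11° ≈ 552.87 × 0.9816 = 542.71 m.
At 67°: 0.005° × 110574 × cos 67° = 0.005 × 110574 × 0.3907 ≈ 216.02 m.
The ratio reduces to cos 11° / cos 67° = 0.9816/0.3907 ≈ 2.5123.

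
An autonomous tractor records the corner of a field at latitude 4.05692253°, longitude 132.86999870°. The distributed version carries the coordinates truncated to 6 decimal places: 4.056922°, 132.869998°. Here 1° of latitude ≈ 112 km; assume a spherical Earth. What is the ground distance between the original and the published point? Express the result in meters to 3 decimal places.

0.098 meters

The latitude changed by +0.00000053° and the longitude by +0.00000070°.
N–S: 0.00000053° × 112000 m/° = 0.05936 m.
East–west at this latitude: 0.00000070° × 112000 × cos 4.05692° ≈ 0.00000070 × 111719 = 0.0782035 m.
Combined displacement = (0.05936² + 0.0782035²)^½ ≈ 0.0981805 m.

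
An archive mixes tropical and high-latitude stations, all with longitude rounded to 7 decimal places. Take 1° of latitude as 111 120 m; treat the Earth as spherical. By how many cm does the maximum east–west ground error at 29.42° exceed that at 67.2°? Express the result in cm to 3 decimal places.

0.269 cm

Rounding to 7 decimal places leaves the longitude within ±5e-08° of the true value.
Error at 29.42° = 5e-08° × 111120 × cos 29.42° ≈ 0.005556 × 0.8710 = 0.0048395 m.
At 67.2°: 5e-08° × 111120 × cos 67.2° = 5e-08 × 111120 × 0.3875 ≈ 0.002153 m.
Difference: 0.0048395 − 0.002153 = 0.0026865 m.
That is 0.00268647 m = 0.26865 cm.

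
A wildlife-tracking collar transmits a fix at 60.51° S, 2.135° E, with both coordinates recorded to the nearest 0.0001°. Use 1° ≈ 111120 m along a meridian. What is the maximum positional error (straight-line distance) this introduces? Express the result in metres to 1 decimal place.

Rounding to 4 decimal places leaves each coordinate within ±5e-05° of the true value.
N–S: 5e-05° × 111120 m/° = 5.556 m.
E–W at 60.51°: 5e-05° × 111120 × cos 60.51° = 5e-05 × 111120 × 0.4923 ≈ 2.73506 m.
The two errors are perpendicular, so the maximum displacement is √(5.556² + 2.73506²) ≈ 6.19271 m.

6.2 metres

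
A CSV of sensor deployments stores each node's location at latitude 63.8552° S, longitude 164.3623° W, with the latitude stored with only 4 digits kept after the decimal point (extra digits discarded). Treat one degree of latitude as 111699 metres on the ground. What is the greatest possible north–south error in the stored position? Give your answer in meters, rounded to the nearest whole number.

Truncating at 4 decimal places can drop up to a full unit in the last place, so the latitude may be off by as much as 0.0001°.
North–south distance: 0.0001° × 111699 m/° = 11.1699 m.

11 meters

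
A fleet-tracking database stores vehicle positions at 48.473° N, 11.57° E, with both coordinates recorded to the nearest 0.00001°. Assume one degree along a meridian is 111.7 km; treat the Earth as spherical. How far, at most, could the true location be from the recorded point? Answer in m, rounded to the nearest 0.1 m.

Rounding to 5 decimal places leaves each coordinate within ±5e-06° of the true value.
Latitude error → 5e-06 × 111700 = 0.5585 m along the meridian.
East–west component at 48.473°: 5e-06° × 111700 × cos 48.473° ≈ 5e-06 × 74054.1 ≈ 0.37027 m.
Combining orthogonally: (0.5585² + 0.37027²)^½ ≈ 0.670091 m.

0.7 m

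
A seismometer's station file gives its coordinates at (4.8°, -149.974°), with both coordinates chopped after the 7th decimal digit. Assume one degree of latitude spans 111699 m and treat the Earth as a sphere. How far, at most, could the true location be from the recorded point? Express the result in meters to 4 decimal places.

Truncating at 7 decimal places can drop up to a full unit in the last place, so each coordinate may be off by as much as 1e-07°.
North–south component: 1e-07° × 111699 = 0.0111699 m.
East–west component at 4.8°: 1e-07° × 111699 × cos 4.8° ≈ 1e-07 × 111307 ≈ 0.0111307 m.
The two errors are perpendicular, so the maximum displacement is √(0.0111699² + 0.0111307²) ≈ 0.0157689 m.

0.0158 meters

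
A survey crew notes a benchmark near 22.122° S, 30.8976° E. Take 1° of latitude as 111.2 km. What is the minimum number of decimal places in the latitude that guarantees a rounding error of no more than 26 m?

One degree of latitude covers 111200 m.
Rounding to N decimal places gives at most 0.5 × 10⁻ᴺ degrees of error, i.e. 0.5 × 10⁻ᴺ × 111200 m.
Need 0.5 × 111200 × 10⁻ᴺ ≤ 26 → 10⁻ᴺ ≤ 4.676e-04, so N ≥ 3.33.
So 4 decimal places suffice (5.56 m); 3 would allow up to 55.6 m.

4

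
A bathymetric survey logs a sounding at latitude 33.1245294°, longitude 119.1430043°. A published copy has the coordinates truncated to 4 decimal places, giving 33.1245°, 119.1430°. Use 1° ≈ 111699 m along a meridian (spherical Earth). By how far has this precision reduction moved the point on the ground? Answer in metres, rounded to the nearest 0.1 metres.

The latitude changed by +0.0000294° and the longitude by +0.0000043°.
North–south shift: 0.0000294 × 111699 = 3.28395 m.
East–west at this latitude: 0.0000043° × 111699 × cos 33.1245° ≈ 0.0000043 × 93546.3 = 0.402249 m.
Distance: √(3.28395² + 0.402249²) ≈ 3.30849 m.

3.3 metres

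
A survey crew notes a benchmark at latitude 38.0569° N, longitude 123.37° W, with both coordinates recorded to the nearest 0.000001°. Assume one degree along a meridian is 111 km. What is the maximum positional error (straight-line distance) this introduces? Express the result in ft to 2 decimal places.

Rounding to 6 decimal places leaves each coordinate within ±5e-07° of the true value.
N–S: 5e-07° × 111000 m/° = 0.0555 m.
East–west component at 38.0569°: 5e-07° × 111000 × cos 38.0569° ≈ 5e-07 × 87401.3 ≈ 0.0437006 m.
The two errors are perpendicular, so the maximum displacement is √(0.0555² + 0.0437006²) ≈ 0.0706399 m.
In feet: 0.0706399 m ÷ 0.3048 ≈ 0.23176 ft.

0.23 ft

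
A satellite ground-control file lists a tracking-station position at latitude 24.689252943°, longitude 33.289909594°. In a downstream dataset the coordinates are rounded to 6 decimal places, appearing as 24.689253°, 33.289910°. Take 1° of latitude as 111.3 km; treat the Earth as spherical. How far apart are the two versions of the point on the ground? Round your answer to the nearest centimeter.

4 centimeters

Δlat = 24.689252943 − 24.689253 = -0.000000057°; Δlon = 33.289909594 − 33.289910 = -0.000000406°.
N–S: -0.000000057° × 111300 m/° = -0.0063441 m.
E–W at 24.6893°: -0.000000406° × 111300 × cos 24.6893° = -0.000000406 × 111300 × 0.9086 ≈ -0.041057 m.
Hypotenuse of the two orthogonal shifts: √(0.0063441² + 0.041057²) = 0.0415443 m.
That is 0.0415443 m = 4.1544 cm.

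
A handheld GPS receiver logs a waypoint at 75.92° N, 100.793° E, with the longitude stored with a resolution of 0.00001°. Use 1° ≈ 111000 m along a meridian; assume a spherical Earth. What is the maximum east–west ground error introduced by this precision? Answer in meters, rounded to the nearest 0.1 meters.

With a 0.00001° grid the true value lies within half a step, ±0.00001°/2 = ±5e-06°, of the stored one.
At latitude 75.92° a degree of longitude spans 111000 m × cos 75.92° = 111000 × 0.2433 ≈ 27003.7 m.
East–west error: 5e-06° × 27003.7 m/° ≈ 0.135018 m.

0.1 meters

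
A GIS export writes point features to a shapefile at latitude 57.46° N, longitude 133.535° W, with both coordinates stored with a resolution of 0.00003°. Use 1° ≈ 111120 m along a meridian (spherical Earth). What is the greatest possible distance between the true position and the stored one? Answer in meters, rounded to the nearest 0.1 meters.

1.9 meters

With a 0.00003° grid the true value lies within half a step, ±0.00003°/2 = ±1.5e-05°, of the stored one.
Latitude error → 1.5e-05 × 111120 = 1.6668 m along the meridian.
E–W at 57.46°: 1.5e-05° × 111120 × cos 57.46° = 1.5e-05 × 111120 × 0.5379 ≈ 0.896552 m.
The two errors are perpendicular, so the maximum displacement is √(1.6668² + 0.896552²) ≈ 1.89262 m.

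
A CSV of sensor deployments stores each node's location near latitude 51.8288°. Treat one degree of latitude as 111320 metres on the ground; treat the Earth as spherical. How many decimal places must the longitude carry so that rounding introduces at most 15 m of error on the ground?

At 51.8288° one degree of longitude covers 111320 × cos 51.8288° ≈ 111320 × 0.6180 ≈ 68797.2 m.
N decimal places → at most half a unit in the last place, 0.5 × 10⁻ᴺ° = 68797.2/2 × 10⁻ᴺ m.
Setting 34398.6 × 10⁻ᴺ ≤ 15 gives 10ᴺ ≥ 2293, i.e. N ≥ 3.36.
At 3 places the error can reach 34.4 m, but 4 places keeps it to 3.44 m.

4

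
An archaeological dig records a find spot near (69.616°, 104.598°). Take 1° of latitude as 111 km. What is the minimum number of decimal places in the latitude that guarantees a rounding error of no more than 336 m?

3

One degree of latitude covers 111000 m.
N decimal places → at most half a unit in the last place, 0.5 × 10⁻ᴺ° = 111000/2 × 10⁻ᴺ m.
Need 0.5 × 111000 × 10⁻ᴺ ≤ 336 → 10⁻ᴺ ≤ 6.054e-03, so N ≥ 2.22.
N = 2 would give 555 m (too coarse); N = 3 gives 55.5 m ≤ 336 m.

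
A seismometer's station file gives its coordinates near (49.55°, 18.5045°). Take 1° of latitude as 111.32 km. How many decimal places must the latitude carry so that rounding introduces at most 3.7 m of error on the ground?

One degree of latitude covers 111320 m.
With N decimal places the half-ulp bound is 0.5·10⁻ᴺ°, or 0.5·10⁻ᴺ × 111320 m on the ground.
Need 0.5 × 111320 × 10⁻ᴺ ≤ 3.7 → 10⁻ᴺ ≤ 6.648e-05, so N ≥ 4.18.
N = 4 would give 5.57 m (too coarse); N = 5 gives 0.557 m ≤ 3.7 m.

5 decimal places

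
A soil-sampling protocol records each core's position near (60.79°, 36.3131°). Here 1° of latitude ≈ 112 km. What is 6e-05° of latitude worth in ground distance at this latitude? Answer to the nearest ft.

6e-05° × 112000 m/° = 6.72 m.
In feet: 6.72 m ÷ 0.3048 ≈ 22.047 ft.

22 ft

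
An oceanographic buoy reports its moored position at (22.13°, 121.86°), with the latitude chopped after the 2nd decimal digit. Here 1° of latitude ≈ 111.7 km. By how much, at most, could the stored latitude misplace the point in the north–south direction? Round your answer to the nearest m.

1117 m

Truncating at 2 decimal places can drop up to a full unit in the last place, so the latitude may be off by as much as 0.01°.
Along the meridian that is 0.01° × 111700 m/° = 1117 m.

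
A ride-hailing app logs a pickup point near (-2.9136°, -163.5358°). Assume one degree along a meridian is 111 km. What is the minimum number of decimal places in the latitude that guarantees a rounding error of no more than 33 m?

4 decimal places

One degree of latitude covers 111000 m.
Rounding to N decimal places gives at most 0.5 × 10⁻ᴺ degrees of error, i.e. 0.5 × 10⁻ᴺ × 111000 m.
Setting 55500 × 10⁻ᴺ ≤ 33 gives 10ᴺ ≥ 1682, i.e. N ≥ 3.23.
At 3 places the error can reach 55.5 m, but 4 places keeps it to 5.55 m.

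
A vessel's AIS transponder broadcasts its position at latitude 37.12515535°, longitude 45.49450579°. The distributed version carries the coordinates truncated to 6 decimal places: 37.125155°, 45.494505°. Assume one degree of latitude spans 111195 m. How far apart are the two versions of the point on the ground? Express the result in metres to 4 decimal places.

0.0801 metres

The latitude changed by +0.00000035° and the longitude by +0.00000079°.
North–south shift: 0.00000035 × 111195 = 0.0389183 m.
East–west at this latitude: 0.00000079° × 111195 × cos 37.1252° ≈ 0.00000079 × 88657.9 = 0.0700397 m.
Distance: √(0.0389183² + 0.0700397²) ≈ 0.0801261 m.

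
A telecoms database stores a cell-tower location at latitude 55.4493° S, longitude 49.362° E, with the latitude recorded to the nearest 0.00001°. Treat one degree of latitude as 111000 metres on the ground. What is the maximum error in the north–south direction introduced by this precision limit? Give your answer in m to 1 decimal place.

Rounding to 5 decimal places leaves the latitude within ±5e-06° of the true value.
North–south distance: 5e-06° × 111000 m/° = 0.555 m.

0.6 m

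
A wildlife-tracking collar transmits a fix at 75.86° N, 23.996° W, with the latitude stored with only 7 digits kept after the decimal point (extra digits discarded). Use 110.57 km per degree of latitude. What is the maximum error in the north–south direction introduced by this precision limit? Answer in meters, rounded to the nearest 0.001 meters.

0.011 meters

Truncating at 7 decimal places can drop up to a full unit in the last place, so the latitude may be off by as much as 1e-07°.
So the N–S error is at most 1e-07 × 110570 = 0.011057 m.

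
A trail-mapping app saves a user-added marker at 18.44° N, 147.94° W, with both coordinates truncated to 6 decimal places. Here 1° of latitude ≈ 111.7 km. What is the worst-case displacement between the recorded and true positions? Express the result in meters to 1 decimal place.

0.2 meters

Truncating at 6 decimal places can drop up to a full unit in the last place, so each coordinate may be off by as much as 1e-06°.
N–S: 1e-06° × 111700 m/° = 0.1117 m.
Longitude error → 1e-06 × 111700 × cos 18.44° = 1e-06 × 111700 × 0.9487 ≈ 0.105965 m.
The two errors are perpendicular, so the maximum displacement is √(0.1117² + 0.105965²) ≈ 0.153966 m.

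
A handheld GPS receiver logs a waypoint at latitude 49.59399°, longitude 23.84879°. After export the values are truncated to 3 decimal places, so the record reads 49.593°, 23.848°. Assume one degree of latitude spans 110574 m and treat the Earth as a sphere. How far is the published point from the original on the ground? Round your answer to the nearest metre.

The latitude changed by +0.00099° and the longitude by +0.00079°.
North–south shift: 0.00099 × 110574 = 109.468 m.
E–W at 49.593°: 0.00079° × 110574 × cos 49.593° = 0.00079 × 110574 × 0.6482 ≈ 56.6236 m.
Hypotenuse of the two orthogonal shifts: √(109.468² + 56.6236²) = 123.246 m.

123 metres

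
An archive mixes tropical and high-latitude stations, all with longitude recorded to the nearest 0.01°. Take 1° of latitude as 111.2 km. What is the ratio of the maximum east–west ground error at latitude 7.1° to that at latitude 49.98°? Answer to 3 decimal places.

1.543

Rounding to 2 decimal places leaves the longitude within ±0.005° of the true value.
At 7.1°: 0.005° × 111200 × cos 7.1° = 0.005 × 111200 × 0.9923 ≈ 551.74 m.
At 49.98°: 0.005° × 111200 × cos 49.98° = 0.005 × 111200 × 0.6431 ≈ 357.54 m.
Ratio: 551.74 / 357.54 = cos 7.1° / cos 49.98° ≈ 1.5432.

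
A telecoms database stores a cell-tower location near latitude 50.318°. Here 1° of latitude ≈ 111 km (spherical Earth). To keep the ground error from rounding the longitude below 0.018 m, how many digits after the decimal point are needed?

At 50.318° one degree of longitude covers 111000 × cos 50.318° ≈ 111000 × 0.6385 ≈ 70876.4 m.
With N decimal places the half-ulp bound is 0.5·10⁻ᴺ°, or 0.5·10⁻ᴺ × 70876.4 m on the ground.
Need 0.5 × 70876.4 × 10⁻ᴺ ≤ 0.018 → 10⁻ᴺ ≤ 5.079e-07, so N ≥ 6.29.
N = 6 would give 0.0354 m (too coarse); N = 7 gives 0.00354 m ≤ 0.018 m.

7 decimal places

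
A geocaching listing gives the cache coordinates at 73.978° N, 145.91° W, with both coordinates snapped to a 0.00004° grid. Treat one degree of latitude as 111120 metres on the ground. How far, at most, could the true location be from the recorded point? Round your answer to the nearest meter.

With a 0.00004° grid the true value lies within half a step, ±0.00004°/2 = ±2e-05°, of the stored one.
North–south component: 2e-05° × 111120 = 2.2224 m.
Longitude error → 2e-05 × 111120 × cos 73.978° = 2e-05 × 111120 × 0.2760 ≈ 0.613397 m.
The two errors are perpendicular, so the maximum displacement is √(2.2224² + 0.613397²) ≈ 2.3055 m.

2 meters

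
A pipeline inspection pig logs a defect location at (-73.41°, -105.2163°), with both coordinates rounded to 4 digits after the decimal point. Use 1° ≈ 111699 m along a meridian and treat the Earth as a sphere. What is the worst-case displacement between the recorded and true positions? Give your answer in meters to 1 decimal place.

5.8 meters

Rounding to 4 decimal places leaves each coordinate within ±5e-05° of the true value.
Latitude error → 5e-05 × 111699 = 5.58495 m along the meridian.
East–west component at 73.41°: 5e-05° × 111699 × cos 73.41° ≈ 5e-05 × 31892.4 ≈ 1.59462 m.
Worst case both components are at the extreme and orthogonal: √(5.58495² + 1.59462²) ≈ 5.80814 m.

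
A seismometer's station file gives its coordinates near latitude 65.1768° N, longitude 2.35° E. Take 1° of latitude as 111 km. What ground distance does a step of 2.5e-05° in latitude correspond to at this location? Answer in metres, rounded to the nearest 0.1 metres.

2.5e-05° × 111000 m/° = 2.775 m.

2.8 metres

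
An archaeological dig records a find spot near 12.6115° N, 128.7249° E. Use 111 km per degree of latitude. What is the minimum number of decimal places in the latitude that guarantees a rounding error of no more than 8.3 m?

One degree of latitude covers 111000 m.
N decimal places → at most half a unit in the last place, 0.5 × 10⁻ᴺ° = 111000/2 × 10⁻ᴺ m.
Need 0.5 × 111000 × 10⁻ᴺ ≤ 8.3 → 10⁻ᴺ ≤ 1.495e-04, so N ≥ 3.83.
At 3 places the error can reach 55.5 m, but 4 places keeps it to 5.55 m.

4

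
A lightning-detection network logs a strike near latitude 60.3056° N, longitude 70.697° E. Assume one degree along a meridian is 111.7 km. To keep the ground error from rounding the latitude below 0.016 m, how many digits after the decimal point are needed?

One degree of latitude covers 111700 m.
N decimal places → at most half a unit in the last place, 0.5 × 10⁻ᴺ° = 111700/2 × 10⁻ᴺ m.
Setting 55850 × 10⁻ᴺ ≤ 0.016 gives 10ᴺ ≥ 3.491e+06, i.e. N ≥ 6.54.
N = 6 would give 0.0558 m (too coarse); N = 7 gives 0.00558 m ≤ 0.016 m.

7 decimal places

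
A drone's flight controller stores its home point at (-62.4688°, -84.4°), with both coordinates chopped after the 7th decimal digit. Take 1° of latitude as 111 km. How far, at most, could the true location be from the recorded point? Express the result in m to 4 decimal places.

Truncating at 7 decimal places can drop up to a full unit in the last place, so each coordinate may be off by as much as 1e-07°.
North–south component: 1e-07° × 111000 = 0.0111 m.
Longitude error → 1e-07 × 111000 × cos 62.4688° = 1e-07 × 111000 × 0.4622 ≈ 0.00513077 m.
Combining orthogonally: (0.0111² + 0.00513077²)^½ ≈ 0.0122284 m.

0.0122 m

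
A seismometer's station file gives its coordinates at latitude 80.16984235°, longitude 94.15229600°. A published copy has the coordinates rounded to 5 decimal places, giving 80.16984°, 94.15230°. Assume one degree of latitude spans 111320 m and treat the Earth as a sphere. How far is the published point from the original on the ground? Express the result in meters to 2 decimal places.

0.27 meters

Δlat = 80.16984235 − 80.16984 = +0.00000235°; Δlon = 94.15229600 − 94.15230 = -0.00000400°.
North–south shift: 0.00000235 × 111320 = 0.261602 m.
E–W at 80.1698°: -0.00000400° × 111320 × cos 80.1698° = -0.00000400 × 111320 × 0.1707 ≈ -0.0760218 m.
Distance: √(0.261602² + 0.0760218²) ≈ 0.272424 m.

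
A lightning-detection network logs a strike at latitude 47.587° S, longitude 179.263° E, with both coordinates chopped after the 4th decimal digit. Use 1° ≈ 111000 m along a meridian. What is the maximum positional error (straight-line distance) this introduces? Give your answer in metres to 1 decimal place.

Truncating at 4 decimal places can drop up to a full unit in the last place, so each coordinate may be off by as much as 0.0001°.
North–south component: 0.0001° × 111000 = 11.1 m.
E–W at 47.587°: 0.0001° × 111000 × cos 47.587° = 0.0001 × 111000 × 0.6745 ≈ 7.48662 m.
Worst case both components are at the extreme and orthogonal: √(11.1² + 7.48662²) ≈ 13.3888 m.

13.4 metres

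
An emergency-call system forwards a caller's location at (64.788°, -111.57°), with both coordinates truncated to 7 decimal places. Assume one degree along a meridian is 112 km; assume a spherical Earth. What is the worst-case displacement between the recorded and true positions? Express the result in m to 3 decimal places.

0.012 m

Truncating at 7 decimal places can drop up to a full unit in the last place, so each coordinate may be off by as much as 1e-07°.
Latitude error → 1e-07 × 112000 = 0.0112 m along the meridian.
E–W at 64.788°: 1e-07° × 112000 × cos 64.788° = 1e-07 × 112000 × 0.4260 ≈ 0.00477085 m.
Combining orthogonally: (0.0112² + 0.00477085²)^½ ≈ 0.0121738 m.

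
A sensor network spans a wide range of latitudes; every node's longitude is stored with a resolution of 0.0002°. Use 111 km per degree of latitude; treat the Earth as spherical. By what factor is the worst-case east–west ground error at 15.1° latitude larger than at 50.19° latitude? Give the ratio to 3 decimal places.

With a 0.0002° grid the true value lies within half a step, ±0.0002°/2 = ±0.0001°, of the stored one.
Error at 15.1° = 0.0001° × 111000 × cos 15.1° ≈ 11.1 × 0.9655 = 10.717 m.
At 50.19°: 0.0001° × 111000 × cos 50.19° = 0.0001 × 111000 × 0.6402 ≈ 7.1067 m.
Ratio: 10.717 / 7.1067 = cos 15.1° / cos 50.19° ≈ 1.5080.

1.508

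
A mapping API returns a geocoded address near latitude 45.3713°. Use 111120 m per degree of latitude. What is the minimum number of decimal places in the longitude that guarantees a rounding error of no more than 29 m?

4

At 45.3713° one degree of longitude covers 111120 × cos 45.3713° ≈ 111120 × 0.7025 ≈ 78062.9 m.
With N decimal places the half-ulp bound is 0.5·10⁻ᴺ°, or 0.5·10⁻ᴺ × 78062.9 m on the ground.
Need 0.5 × 78062.9 × 10⁻ᴺ ≤ 29 → 10⁻ᴺ ≤ 7.430e-04, so N ≥ 3.13.
N = 3 would give 39 m (too coarse); N = 4 gives 3.9 m ≤ 29 m.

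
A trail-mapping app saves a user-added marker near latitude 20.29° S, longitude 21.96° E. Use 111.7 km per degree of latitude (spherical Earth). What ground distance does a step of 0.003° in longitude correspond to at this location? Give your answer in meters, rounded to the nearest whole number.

314 meters

At 20.29° a degree of longitude is 111700 × cos 20.29° ≈ 104769 m, so 0.003° corresponds to 314.307 m.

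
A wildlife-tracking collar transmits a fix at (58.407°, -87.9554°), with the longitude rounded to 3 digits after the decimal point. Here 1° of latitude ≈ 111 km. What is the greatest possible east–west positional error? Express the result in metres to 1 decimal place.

Rounding to 3 decimal places leaves the longitude within ±0.0005° of the true value.
One degree of longitude at 58.407° is 111000 × cos 58.407° ≈ 111000 × 0.5239 = 58150.9 m.
So at most 0.0005° × 58150.9 ≈ 29.0754 m east–west.

29.1 metres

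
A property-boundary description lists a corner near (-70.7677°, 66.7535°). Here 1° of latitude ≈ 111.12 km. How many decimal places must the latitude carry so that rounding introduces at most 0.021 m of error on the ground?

7

One degree of latitude covers 111120 m.
With N decimal places the half-ulp bound is 0.5·10⁻ᴺ°, or 0.5·10⁻ᴺ × 111120 m on the ground.
Setting 55560 × 10⁻ᴺ ≤ 0.021 gives 10ᴺ ≥ 2.646e+06, i.e. N ≥ 6.42.
N = 6 would give 0.0556 m (too coarse); N = 7 gives 0.00556 m ≤ 0.021 m.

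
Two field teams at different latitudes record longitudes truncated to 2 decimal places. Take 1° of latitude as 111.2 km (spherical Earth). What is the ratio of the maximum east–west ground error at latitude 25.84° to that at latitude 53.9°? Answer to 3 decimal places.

Truncating at 2 decimal places can drop up to a full unit in the last place, so the longitude may be off by as much as 0.01°.
At 25.84°: 0.01° × 111200 × cos 25.84° = 0.01 × 111200 × 0.9000 ≈ 1000.8 m.
Error at 53.9° = 0.01° × 111200 × cos 53.9° ≈ 1112 × 0.5892 = 655.19 m.
The ratio reduces to cos 25.84° / cos 53.9° = 0.9000/0.5892 ≈ 1.5275.

1.528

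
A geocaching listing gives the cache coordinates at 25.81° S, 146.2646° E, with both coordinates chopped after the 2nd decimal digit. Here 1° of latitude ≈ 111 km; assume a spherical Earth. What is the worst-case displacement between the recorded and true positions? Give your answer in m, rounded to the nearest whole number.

Truncating at 2 decimal places can drop up to a full unit in the last place, so each coordinate may be off by as much as 0.01°.
North–south component: 0.01° × 111000 = 1110 m.
East–west component at 25.81°: 0.01° × 111000 × cos 25.81° ≈ 0.01 × 99927 ≈ 999.27 m.
Worst case both components are at the extreme and orthogonal: √(1110² + 999.27²) ≈ 1493.53 m.

1494 m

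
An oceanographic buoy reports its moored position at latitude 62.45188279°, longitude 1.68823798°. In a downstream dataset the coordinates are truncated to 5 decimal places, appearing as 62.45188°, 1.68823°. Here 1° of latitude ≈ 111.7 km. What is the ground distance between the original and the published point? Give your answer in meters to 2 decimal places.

0.52 meters

The latitude changed by +0.00000279° and the longitude by +0.00000798°.
North–south shift: 0.00000279 × 111700 = 0.311643 m.
East–west at this latitude: 0.00000798° × 111700 × cos 62.4519° ≈ 0.00000798 × 51660.5 = 0.412251 m.
Distance: √(0.311643² + 0.412251²) ≈ 0.51679 m.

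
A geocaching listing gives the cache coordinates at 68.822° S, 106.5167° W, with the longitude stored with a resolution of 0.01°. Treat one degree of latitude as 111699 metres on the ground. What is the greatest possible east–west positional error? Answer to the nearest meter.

With a 0.01° grid the true value lies within half a step, ±0.01°/2 = ±0.005°, of the stored one.
At latitude 68.822° a degree of longitude spans 111699 m × cos 68.822° = 111699 × 0.3613 ≈ 40353.1 m.
So at most 0.005° × 40353.1 ≈ 201.766 m east–west.

202 meters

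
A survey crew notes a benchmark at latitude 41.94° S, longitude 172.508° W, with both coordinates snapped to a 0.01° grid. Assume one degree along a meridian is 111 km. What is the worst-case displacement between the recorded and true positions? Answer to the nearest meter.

692 meters

With a 0.01° grid the true value lies within half a step, ±0.01°/2 = ±0.005°, of the stored one.
N–S: 0.005° × 111000 m/° = 555 m.
Longitude error → 0.005 × 111000 × cos 41.94° = 0.005 × 111000 × 0.7438 ≈ 412.834 m.
The two errors are perpendicular, so the maximum displacement is √(555² + 412.834²) ≈ 691.706 m.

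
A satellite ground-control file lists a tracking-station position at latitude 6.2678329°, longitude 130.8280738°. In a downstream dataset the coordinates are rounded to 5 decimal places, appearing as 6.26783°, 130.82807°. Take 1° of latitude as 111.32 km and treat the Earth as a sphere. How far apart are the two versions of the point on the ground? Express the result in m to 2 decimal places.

The latitude changed by +0.0000029° and the longitude by +0.0000038°.
North–south shift: 0.0000029 × 111320 = 0.322828 m.
E–W at 6.26783°: 0.0000038° × 111320 × cos 6.26783° = 0.0000038 × 111320 × 0.9940 ≈ 0.420487 m.
Distance: √(0.322828² + 0.420487²) ≈ 0.53012 m.

0.53 m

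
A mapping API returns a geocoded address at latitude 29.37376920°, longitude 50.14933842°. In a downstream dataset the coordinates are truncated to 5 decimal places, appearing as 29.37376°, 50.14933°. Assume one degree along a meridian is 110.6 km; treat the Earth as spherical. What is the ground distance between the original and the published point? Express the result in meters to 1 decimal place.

Δlat = 29.37376920 − 29.37376 = +0.00000920°; Δlon = 50.14933842 − 50.14933 = +0.00000842°.
North–south shift: 0.00000920 × 110600 = 1.01752 m.
E–W at 29.3738°: 0.00000842° × 110600 × cos 29.3738° = 0.00000842 × 110600 × 0.8714 ≈ 0.811529 m.
Distance: √(1.01752² + 0.811529²) ≈ 1.30151 m.

1.3 meters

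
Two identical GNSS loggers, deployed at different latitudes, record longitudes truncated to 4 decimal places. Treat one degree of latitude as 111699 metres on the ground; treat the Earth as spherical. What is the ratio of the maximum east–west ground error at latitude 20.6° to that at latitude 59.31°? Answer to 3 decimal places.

Truncating at 4 decimal places can drop up to a full unit in the last place, so the longitude may be off by as much as 0.0001°.
Error at 20.6° = 0.0001° × 111699 × cos 20.6° ≈ 11.17 × 0.9361 = 10.456 m.
At 59.31°: 0.0001° × 111699 × cos 59.31° = 0.0001 × 111699 × 0.5104 ≈ 5.701 m.
The ratio reduces to cos 20.6° / cos 59.31° = 0.9361/0.5104 ≈ 1.8340.

1.834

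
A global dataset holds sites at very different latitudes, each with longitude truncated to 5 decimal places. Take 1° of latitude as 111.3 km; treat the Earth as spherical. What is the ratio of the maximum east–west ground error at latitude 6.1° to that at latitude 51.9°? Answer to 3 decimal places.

1.611

Truncating at 5 decimal places can drop up to a full unit in the last place, so the longitude may be off by as much as 1e-05°.
Error at 6.1° = 1e-05° × 111300 × cos 6.1° ≈ 1.113 × 0.9943 = 1.1067 m.
Error at 51.9° = 1e-05° × 111300 × cos 51.9° ≈ 1.113 × 0.6170 = 0.68676 m.
The ratio reduces to cos 6.1° / cos 51.9° = 0.9943/0.6170 ≈ 1.6115.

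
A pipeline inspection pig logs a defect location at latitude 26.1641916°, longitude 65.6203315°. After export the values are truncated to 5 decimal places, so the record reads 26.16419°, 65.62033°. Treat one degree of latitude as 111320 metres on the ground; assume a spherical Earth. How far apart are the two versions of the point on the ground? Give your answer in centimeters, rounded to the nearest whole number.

23 centimeters

Δlat = 26.1641916 − 26.16419 = +0.0000016°; Δlon = 65.6203315 − 65.62033 = +0.0000015°.
North–south shift: 0.0000016 × 111320 = 0.178112 m.
East–west at this latitude: 0.0000015° × 111320 × cos 26.1642° ≈ 0.0000015 × 99913.5 = 0.14987 m.
Distance: √(0.178112² + 0.14987²) ≈ 0.232777 m.
That is 0.232777 m = 23.278 cm.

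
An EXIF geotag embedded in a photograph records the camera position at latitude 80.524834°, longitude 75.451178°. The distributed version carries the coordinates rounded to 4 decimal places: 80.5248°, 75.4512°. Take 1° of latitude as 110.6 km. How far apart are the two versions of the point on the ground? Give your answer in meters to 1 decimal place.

3.8 meters

Δlat = 80.524834 − 80.5248 = +0.000034°; Δlon = 75.451178 − 75.4512 = -0.000022°.
North–south shift: 0.000034 × 110600 = 3.7604 m.
E–W at 80.5248°: -0.000022° × 110600 × cos 80.5248° = -0.000022 × 110600 × 0.1646 ≈ -0.400555 m.
Distance: √(3.7604² + 0.400555²) ≈ 3.78167 m.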